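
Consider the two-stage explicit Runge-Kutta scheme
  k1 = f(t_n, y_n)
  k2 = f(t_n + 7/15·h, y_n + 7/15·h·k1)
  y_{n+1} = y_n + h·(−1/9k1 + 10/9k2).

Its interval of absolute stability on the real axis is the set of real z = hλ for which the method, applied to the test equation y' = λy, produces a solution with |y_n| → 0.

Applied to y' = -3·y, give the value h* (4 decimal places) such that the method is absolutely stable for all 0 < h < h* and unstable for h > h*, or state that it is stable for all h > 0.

(-1.9286,0); λ=-3 ⇒ h* = (27/14)/3 = 0.6429.

Test eqn y'=λy, z=hλ:
  k1=λy_n ⇒ h·k1=z·y_n;  k2=λ(1+7/15z)y_n ⇒ h·k2=z(1+7/15z)y_n
  y_{n+1}/y_n = 1 − 1/9z + 10/9z(1+7/15z) = 1 + z + 14/27z²
  Hence R(z) = 1 + z + 14/27z².

Need |R(x)|<1, x<0.
x=-0.9: |R|=0.5200
R=1: x+14/27x²=0 ⇒ x=−27/14=-1.9286; min R=1−1/(4·14/27)=0.5179>−1
Confirm numerically:
  x=-1.355: |R|=0.59701 <1
  x=-1.227: |R|=0.55364 <1
  x=-1.026: |R|=0.51983 <1
  x=-2.332: |R|=1.48782 >1
  x=-1.985: |R|=1.05808 >1
Interval (-1.9286, 0).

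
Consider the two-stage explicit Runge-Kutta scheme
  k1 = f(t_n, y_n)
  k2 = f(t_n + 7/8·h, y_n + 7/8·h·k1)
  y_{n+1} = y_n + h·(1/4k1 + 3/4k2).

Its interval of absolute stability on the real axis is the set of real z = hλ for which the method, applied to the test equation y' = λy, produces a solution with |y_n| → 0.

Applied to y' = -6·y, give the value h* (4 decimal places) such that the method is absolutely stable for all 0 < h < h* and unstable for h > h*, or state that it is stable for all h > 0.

On y'=λy, z=hλ:
  k1=λy_n ⇒ h·k1=z·y_n;  k2=λ(1+7/8z)y_n ⇒ h·k2=z(1+7/8z)y_n
  y_{n+1}/y_n = 1 + 1/4z + 3/4z(1+7/8z) = 1 + z + 21/32z²
  ⇒ R(z) = 1 + z + 21/32z².

Boundary: |R(x)|=1, x<0.
x=-0.68: |R|=0.6235
R=1: x+21/32x²=0 ⇒ x=−32/21=-1.5238; min R=1−1/(4·21/32)=0.6190>−1
Confirm numerically:
  x=-1.213: |R|=0.75259 <1
  x=-1.084: |R|=0.68713 <1
  x=-0.621: |R|=0.63208 <1
  x=-1.783: |R|=1.30328 >1
  x=-1.744: |R|=1.25201 >1
  x=-1.629: |R|=1.11245 >1
Interval (-1.5238, 0).

(-1.5238,0); λ=-6 ⇒ h* = (32/21)/6 = 0.2540.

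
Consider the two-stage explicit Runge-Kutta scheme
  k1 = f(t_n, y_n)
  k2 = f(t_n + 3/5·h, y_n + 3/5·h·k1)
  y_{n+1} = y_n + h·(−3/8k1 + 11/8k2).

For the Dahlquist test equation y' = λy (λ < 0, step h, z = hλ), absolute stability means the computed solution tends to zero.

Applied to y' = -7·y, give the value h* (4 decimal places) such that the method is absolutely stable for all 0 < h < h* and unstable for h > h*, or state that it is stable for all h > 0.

(-1.2121,0); λ=-7 ⇒ h* = (40/33)/7 = 0.1732.

Set f=λy, z=hλ:
  k1=λy_n ⇒ h·k1=z·y_n;  k2=λ(1+3/5z)y_n ⇒ h·k2=z(1+3/5z)y_n
  y_{n+1}/y_n = 1 − 3/8z + 11/8z(1+3/5z) = 1 + z + 33/40z²
  R(z) = 1 + z + 33/40z².

Find x<0 with |R(x)|<1.
x=-1.45: |R|=1.2846
R=1: x+33/40x²=0 ⇒ x=−40/33=-1.2121; min R=1−1/(4·33/40)=0.6970>−1
Confirm numerically:
  x=-0.983: |R|=0.81419 <1
  x=-0.951: |R|=0.79513 <1
  x=-0.751: |R|=0.71430 <1
  x=-0.554: |R|=0.69921 <1
  x=-1.647: |R|=1.59090 >1
  x=-1.626: |R|=1.55520 >1
  x=-1.584: |R|=1.48597 >1
So |R|<1 on (-1.2121, 0).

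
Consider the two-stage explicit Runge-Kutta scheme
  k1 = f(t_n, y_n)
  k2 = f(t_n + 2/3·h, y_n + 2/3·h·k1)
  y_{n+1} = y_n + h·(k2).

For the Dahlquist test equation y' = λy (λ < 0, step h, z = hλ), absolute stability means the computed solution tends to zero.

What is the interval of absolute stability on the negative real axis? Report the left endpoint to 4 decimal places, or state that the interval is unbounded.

On y'=λy, z=hλ:
  k1=λy_n ⇒ h·k1=z·y_n;  k2=λ(1+2/3z)y_n ⇒ h·k2=z(1+2/3z)y_n
  y_{n+1}/y_n = 1 + z(1+2/3z) = 1 + z + 2/3z²
  so R(z) = 1 + z + 2/3z².

Find x<0 with |R(x)|<1.
x=-0.43: |R|=0.6933
R=1: x+2/3x²=0 ⇒ x=−3/2=-1.5000; min R=1−1/(4·2/3)=0.6250>−1
Confirm numerically:
  x=-1.453: |R|=0.95447 <1
  x=-1.244: |R|=0.78769 <1
  x=-1.209: |R|=0.76545 <1
  x=-2.044: |R|=1.74129 >1
  x=-2.004: |R|=1.67334 >1
  x=-1.702: |R|=1.22920 >1
Interval (-1.5000, 0).

z∈(-1.5000,0).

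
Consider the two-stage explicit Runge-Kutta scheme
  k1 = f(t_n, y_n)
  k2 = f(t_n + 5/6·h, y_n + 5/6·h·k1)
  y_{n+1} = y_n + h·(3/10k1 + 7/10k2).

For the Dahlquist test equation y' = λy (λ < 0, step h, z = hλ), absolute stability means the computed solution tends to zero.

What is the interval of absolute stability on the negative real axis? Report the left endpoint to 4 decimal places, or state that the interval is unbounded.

z∈(-1.7143,0).

On y'=λy, z=hλ:
  k1=λy_n ⇒ h·k1=z·y_n;  k2=λ(1+5/6z)y_n ⇒ h·k2=z(1+5/6z)y_n
  y_{n+1}/y_n = 1 + 3/10z + 7/10z(1+5/6z) = 1 + z + 7/12z²
  ⇒ R(z) = 1 + z + 7/12z².

Solve |R(x)|<1 on ℝ⁻.
x=-0.41: |R|=0.6881
R=1: x+7/12x²=0 ⇒ x=−12/7=-1.7143; min R=1−1/(4·7/12)=0.5714>−1
Confirm numerically:
  x=-1.045: |R|=0.59201 <1
  x=-0.873: |R|=0.57158 <1
  x=-0.857: |R|=0.57143 <1
  x=-1.865: |R|=1.16396 >1
  x=-1.786: |R|=1.07471 >1
  x=-1.760: |R|=1.04693 >1
Interval (-1.7143, 0).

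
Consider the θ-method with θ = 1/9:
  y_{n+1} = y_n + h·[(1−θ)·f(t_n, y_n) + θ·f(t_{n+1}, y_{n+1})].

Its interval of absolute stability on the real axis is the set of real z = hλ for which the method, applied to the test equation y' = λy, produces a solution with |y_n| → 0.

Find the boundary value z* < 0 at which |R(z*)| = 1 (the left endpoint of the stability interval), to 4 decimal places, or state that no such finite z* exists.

z* = -2.5714.

On y'=λy, z=hλ:
  y_{n+1} = y_n + z·[8/9·y_n + 1/9·y_{n+1}] ⇒ (1 − 1/9z)y_{n+1} = (1 + 8/9z)y_n
  R(z) = (1 + 8/9z)/(1 − 1/9z).

Boundary: |R(x)|=1, x<0.
x=-1.54: |R|=0.3150
R=−1: 1+8/9x = −1+1/9x ⇒ -7/9x=2 ⇒ x=2/(-7/9)=-2.5714
Confirm numerically:
  x=-2.098: |R|=0.70139 <1
  x=-1.508: |R|=0.29159 <1
  x=-1.361: |R|=0.18222 <1
  x=-3.125: |R|=1.31959 >1
  x=-2.870: |R|=1.17607 >1
  x=-2.658: |R|=1.05198 >1
Interval (-2.5714, 0).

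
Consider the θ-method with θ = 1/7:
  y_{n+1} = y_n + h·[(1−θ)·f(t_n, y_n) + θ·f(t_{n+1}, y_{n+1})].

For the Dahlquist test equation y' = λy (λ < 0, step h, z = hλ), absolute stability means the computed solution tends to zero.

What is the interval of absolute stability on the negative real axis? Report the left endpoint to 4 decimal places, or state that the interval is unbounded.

On y'=λy, z=hλ:
  y_{n+1} = y_n + z·[6/7·y_n + 1/7·y_{n+1}] ⇒ (1 − 1/7z)y_{n+1} = (1 + 6/7z)y_n
  ⇒ R(z) = (1 + 6/7z)/(1 − 1/7z).

Find x<0 with |R(x)|<1.
x=-0.9: |R|=0.2025
R=−1: 1+6/7x = −1+1/7x ⇒ -5/7x=2 ⇒ x=2/(-5/7)=-2.8000
Confirm numerically:
  x=-2.619: |R|=0.90592 <1
  x=-2.215: |R|=0.68258 <1
  x=-1.215: |R|=0.03530 <1
  x=-3.335: |R|=1.25883 >1
  x=-3.287: |R|=1.23671 >1
  x=-3.206: |R|=1.19890 >1
Interval (-2.8000, 0).

(-2.8000, 0).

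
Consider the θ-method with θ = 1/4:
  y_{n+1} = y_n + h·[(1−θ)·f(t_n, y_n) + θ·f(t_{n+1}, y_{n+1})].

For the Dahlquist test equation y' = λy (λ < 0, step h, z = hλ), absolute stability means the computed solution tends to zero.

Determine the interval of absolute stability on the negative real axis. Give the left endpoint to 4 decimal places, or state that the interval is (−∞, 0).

Test eqn y'=λy, z=hλ:
  y_{n+1} = y_n + z·[3/4·y_n + 1/4·y_{n+1}] ⇒ (1 − 1/4z)y_{n+1} = (1 + 3/4z)y_n
  so R(z) = (1 + 3/4z)/(1 − 1/4z).

Need |R(x)|<1, x<0.
x=-0.93: |R|=0.2454
R=−1: 1+3/4x = −1+1/4x ⇒ -1/2x=2 ⇒ x=2/(-1/2)=-4.0000
Confirm numerically:
  x=-2.685: |R|=0.60658 <1
  x=-2.397: |R|=0.49883 <1
  x=-1.856: |R|=0.26776 <1
  x=-4.517: |R|=1.12140 >1
  x=-4.206: |R|=1.05021 >1
  x=-4.051: |R|=1.01267 >1
Interval (-4.0000, 0).

z∈(-4.0000,0).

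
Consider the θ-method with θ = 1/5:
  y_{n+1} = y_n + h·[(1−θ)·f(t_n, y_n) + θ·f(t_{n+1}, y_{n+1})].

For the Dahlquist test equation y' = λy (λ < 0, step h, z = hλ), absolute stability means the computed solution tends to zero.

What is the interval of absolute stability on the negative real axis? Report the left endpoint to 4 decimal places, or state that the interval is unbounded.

z∈(-3.3333,0).

Test eqn y'=λy, z=hλ:
  y_{n+1} = y_n + z·[4/5·y_n + 1/5·y_{n+1}] ⇒ (1 − 1/5z)y_{n+1} = (1 + 4/5z)y_n
  R(z) = (1 + 4/5z)/(1 − 1/5z).

Solve |R(x)|<1 on ℝ⁻.
x=-0.93: |R|=0.2159
R=−1: 1+4/5x = −1+1/5x ⇒ -3/5x=2 ⇒ x=2/(-3/5)=-3.3333
Confirm numerically:
  x=-3.141: |R|=0.92912 <1
  x=-2.752: |R|=0.77503 <1
  x=-2.713: |R|=0.75872 <1
  x=-3.513: |R|=1.06331 >1
  x=-3.507: |R|=1.06124 >1
  x=-3.361: |R|=1.00993 >1
So |R|<1 on (-3.3333, 0).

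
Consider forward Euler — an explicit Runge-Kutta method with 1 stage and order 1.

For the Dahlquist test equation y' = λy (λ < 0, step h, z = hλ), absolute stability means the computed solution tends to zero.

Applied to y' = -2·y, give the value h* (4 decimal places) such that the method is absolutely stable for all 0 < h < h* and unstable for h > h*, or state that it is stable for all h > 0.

Test eqn y'=λy, z=hλ:
  order 1, 1-stage ⇒ R(z)=1+z
  (e.g. R(-1.14)=-0.14000, |R|=0.14000)

Need |R(x)|<1, x<0.
x=-1.14: |R|=0.1400
|R(-2.01)|=1.0100 |R(-1.58)|=0.5800 |R(-1.46)|=0.4600
Bisect:
  x_lo=-2.8408 |R|=1.8408  x_hi=-0.0787 |R|=0.9213
  mid=-1.45976 |R|=0.45976 →hi
  mid=-2.15028 |R|=1.15028 →lo
  mid=-1.80502 |R|=0.80502 →hi
  mid=-1.97765 |R|=0.97765 →hi
  mid=-2.06396 |R|=1.06396 →lo
  mid=-2.02081 |R|=1.02081 →lo
  mid=-1.99923 |R|=0.99923 →hi
  ...
  [-2.00007,-1.99990] ⇒ x*=-2.0000
Interval (-2.0000, 0).

(-2.0000,0); λ=-2 ⇒ h* = 1.0000.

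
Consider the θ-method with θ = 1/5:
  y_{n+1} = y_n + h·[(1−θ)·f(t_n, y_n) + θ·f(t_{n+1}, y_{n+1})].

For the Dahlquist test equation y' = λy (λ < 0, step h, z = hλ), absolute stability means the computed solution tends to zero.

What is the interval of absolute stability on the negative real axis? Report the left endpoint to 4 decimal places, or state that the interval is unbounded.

Test eqn y'=λy, z=hλ:
  y_{n+1} = y_n + z·[4/5·y_n + 1/5·y_{n+1}] ⇒ (1 − 1/5z)y_{n+1} = (1 + 4/5z)y_n
  ⇒ R(z) = (1 + 4/5z)/(1 − 1/5z).

Need |R(x)|<1, x<0.
x=-1.26: |R|=0.0064
R=−1: 1+4/5x = −1+1/5x ⇒ -3/5x=2 ⇒ x=2/(-3/5)=-3.3333
Confirm numerically:
  x=-2.535: |R|=0.68215 <1
  x=-2.147: |R|=0.50203 <1
  x=-1.581: |R|=0.20119 <1
  x=-3.793: |R|=1.15683 >1
  x=-3.507: |R|=1.06124 >1
Stable set (-3.3333, 0).

z∈(-3.3333,0).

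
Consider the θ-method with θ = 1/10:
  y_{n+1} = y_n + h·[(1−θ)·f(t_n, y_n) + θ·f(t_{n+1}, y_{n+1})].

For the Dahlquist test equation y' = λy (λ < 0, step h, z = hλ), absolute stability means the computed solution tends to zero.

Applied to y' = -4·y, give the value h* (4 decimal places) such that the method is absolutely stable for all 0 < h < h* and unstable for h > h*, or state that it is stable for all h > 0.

Set f=λy, z=hλ:
  y_{n+1} = y_n + z·[9/10·y_n + 1/10·y_{n+1}] ⇒ (1 − 1/10z)y_{n+1} = (1 + 9/10z)y_n
  Hence R(z) = (1 + 9/10z)/(1 − 1/10z).

Solve |R(x)|<1 on ℝ⁻.
x=-1.18: |R|=0.0555
R=−1: 1+9/10x = −1+1/10x ⇒ -4/5x=2 ⇒ x=2/(-4/5)=-2.5000
Confirm numerically:
  x=-1.840: |R|=0.55405 <1
  x=-1.820: |R|=0.53976 <1
  x=-1.737: |R|=0.47994 <1
  x=-3.034: |R|=1.32776 >1
  x=-2.884: |R|=1.23844 >1
  x=-2.552: |R|=1.03314 >1
Interval (-2.5000, 0).

(-2.5000,0); λ=-4 ⇒ h* = (5/2)/4 = 0.6250.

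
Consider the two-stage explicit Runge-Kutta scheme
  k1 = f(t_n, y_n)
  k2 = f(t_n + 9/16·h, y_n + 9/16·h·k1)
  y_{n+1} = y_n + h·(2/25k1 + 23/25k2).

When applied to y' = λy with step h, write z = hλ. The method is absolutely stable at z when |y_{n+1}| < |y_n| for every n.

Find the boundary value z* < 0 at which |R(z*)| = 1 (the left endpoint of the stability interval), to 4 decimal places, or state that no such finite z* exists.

Set f=λy, z=hλ:
  k1=λy_n ⇒ h·k1=z·y_n;  k2=λ(1+9/16z)y_n ⇒ h·k2=z(1+9/16z)y_n
  y_{n+1}/y_n = 1 + 2/25z + 23/25z(1+9/16z) = 1 + z + 207/400z²
  ⇒ R(z) = 1 + z + 207/400z².

Find x<0 with |R(x)|<1.
x=-1.03: |R|=0.5190
R=1: x+207/400x²=0 ⇒ x=−400/207=-1.9324; min R=1−1/(4·207/400)=0.5169>−1
Confirm numerically:
  x=-1.755: |R|=0.83891 <1
  x=-1.614: |R|=0.73409 <1
  x=-1.205: |R|=0.54642 <1
  x=-2.503: |R|=1.73914 >1
  x=-2.371: |R|=1.53820 >1
  x=-2.343: |R|=1.49789 >1
Stable set (-1.9324, 0).

z* = -1.9324.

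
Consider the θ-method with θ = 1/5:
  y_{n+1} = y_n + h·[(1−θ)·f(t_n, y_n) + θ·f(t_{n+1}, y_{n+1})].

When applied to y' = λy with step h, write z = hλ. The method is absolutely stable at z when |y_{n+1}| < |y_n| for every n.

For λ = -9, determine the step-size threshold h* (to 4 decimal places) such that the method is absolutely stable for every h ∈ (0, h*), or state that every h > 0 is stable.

(-3.3333,0); λ=-9 ⇒ h* = (10/3)/9 = 0.3704.

With y'=λy (z=hλ):
  y_{n+1} = y_n + z·[4/5·y_n + 1/5·y_{n+1}] ⇒ (1 − 1/5z)y_{n+1} = (1 + 4/5z)y_n
  Hence R(z) = (1 + 4/5z)/(1 − 1/5z).

Need |R(x)|<1, x<0.
x=-0.9: |R|=0.2373
R=−1: 1+4/5x = −1+1/5x ⇒ -3/5x=2 ⇒ x=2/(-3/5)=-3.3333
Confirm numerically:
  x=-3.178: |R|=0.94302 <1
  x=-1.866: |R|=0.35887 <1
  x=-1.829: |R|=0.33914 <1
  x=-1.703: |R|=0.27033 <1
  x=-3.868: |R|=1.18088 >1
  x=-3.485: |R|=1.05362 >1
  x=-3.413: |R|=1.02841 >1
Stable set (-3.3333, 0).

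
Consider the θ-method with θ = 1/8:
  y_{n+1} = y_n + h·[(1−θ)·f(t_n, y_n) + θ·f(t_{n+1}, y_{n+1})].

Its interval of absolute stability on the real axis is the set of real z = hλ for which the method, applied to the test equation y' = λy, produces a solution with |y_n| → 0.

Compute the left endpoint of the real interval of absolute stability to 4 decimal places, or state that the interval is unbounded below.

z* = -2.6667.

With y'=λy (z=hλ):
  y_{n+1} = y_n + z·[7/8·y_n + 1/8·y_{n+1}] ⇒ (1 − 1/8z)y_{n+1} = (1 + 7/8z)y_n
  ⇒ R(z) = (1 + 7/8z)/(1 − 1/8z).

Need |R(x)|<1, x<0.
x=-1.06: |R|=0.0640
R=−1: 1+7/8x = −1+1/8x ⇒ -3/4x=2 ⇒ x=2/(-3/4)=-2.6667
Confirm numerically:
  x=-2.165: |R|=0.70389 <1
  x=-2.117: |R|=0.67401 <1
  x=-1.648: |R|=0.36650 <1
  x=-1.396: |R|=0.18859 <1
  x=-3.131: |R|=1.25029 >1
  x=-3.012: |R|=1.18816 >1
So |R|<1 on (-2.6667, 0).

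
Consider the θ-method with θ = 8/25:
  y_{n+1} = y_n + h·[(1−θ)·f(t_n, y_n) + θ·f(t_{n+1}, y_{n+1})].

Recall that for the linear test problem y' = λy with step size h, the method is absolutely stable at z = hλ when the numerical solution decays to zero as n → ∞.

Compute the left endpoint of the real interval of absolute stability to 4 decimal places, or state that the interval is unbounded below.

Test eqn y'=λy, z=hλ:
  y_{n+1} = y_n + z·[17/25·y_n + 8/25·y_{n+1}] ⇒ (1 − 8/25z)y_{n+1} = (1 + 17/25z)y_n
  Hence R(z) = (1 + 17/25z)/(1 − 8/25z).

Need |R(x)|<1, x<0.
x=-1.21: |R|=0.1277
R=−1: 1+17/25x = −1+8/25x ⇒ -9/25x=2 ⇒ x=2/(-9/25)=-5.5556
Confirm numerically:
  x=-4.725: |R|=0.88097 <1
  x=-3.597: |R|=0.67221 <1
  x=-2.934: |R|=0.51324 <1
  x=-5.784: |R|=1.02885 >1
  x=-5.768: |R|=1.02688 >1
Interval (-5.5556, 0).

z* = -5.5556.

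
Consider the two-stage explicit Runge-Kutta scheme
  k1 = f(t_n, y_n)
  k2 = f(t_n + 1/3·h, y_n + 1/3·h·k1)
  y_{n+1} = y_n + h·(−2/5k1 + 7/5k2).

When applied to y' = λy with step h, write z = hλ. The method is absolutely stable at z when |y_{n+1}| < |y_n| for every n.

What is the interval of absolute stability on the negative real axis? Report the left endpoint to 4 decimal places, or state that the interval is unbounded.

Test eqn y'=λy, z=hλ:
  k1=λy_n ⇒ h·k1=z·y_n;  k2=λ(1+1/3z)y_n ⇒ h·k2=z(1+1/3z)y_n
  y_{n+1}/y_n = 1 − 2/5z + 7/5z(1+1/3z) = 1 + z + 7/15z²
  ⇒ R(z) = 1 + z + 7/15z².

Need |R(x)|<1, x<0.
x=-0.6: |R|=0.5680
R=1: x+7/15x²=0 ⇒ x=−15/7=-2.1429; min R=1−1/(4·7/15)=0.4643>−1
Confirm numerically:
  x=-1.718: |R|=0.65938 <1
  x=-1.693: |R|=0.64458 <1
  x=-1.049: |R|=0.46452 <1
  x=-0.991: |R|=0.46730 <1
  x=-2.557: |R|=1.49418 >1
  x=-2.549: |R|=1.48312 >1
  x=-2.507: |R|=1.42602 >1
Interval (-2.1429, 0).

(-2.1429, 0).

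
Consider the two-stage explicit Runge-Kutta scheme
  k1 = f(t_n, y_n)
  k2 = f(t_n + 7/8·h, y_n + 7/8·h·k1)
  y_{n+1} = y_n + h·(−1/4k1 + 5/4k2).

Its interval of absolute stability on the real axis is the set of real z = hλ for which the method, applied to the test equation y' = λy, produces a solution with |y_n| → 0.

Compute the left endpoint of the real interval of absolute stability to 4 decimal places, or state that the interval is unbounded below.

With y'=λy (z=hλ):
  k1=λy_n ⇒ h·k1=z·y_n;  k2=λ(1+7/8z)y_n ⇒ h·k2=z(1+7/8z)y_n
  y_{n+1}/y_n = 1 − 1/4z + 5/4z(1+7/8z) = 1 + z + 35/32z²
  so R(z) = 1 + z + 35/32z².

Need |R(x)|<1, x<0.
x=-1.52: |R|=2.0070
R=1: x+35/32x²=0 ⇒ x=−32/35=-0.9143; min R=1−1/(4·35/32)=0.7714>−1
Confirm numerically:
  x=-0.888: |R|=0.97447 <1
  x=-0.495: |R|=0.77300 <1
  x=-0.486: |R|=0.77234 <1
  x=-0.447: |R|=0.77154 <1
  x=-1.379: |R|=1.70092 >1
  x=-1.049: |R|=1.15456 >1
  x=-0.970: |R|=1.05911 >1
Interval (-0.9143, 0).

z* = -0.9143.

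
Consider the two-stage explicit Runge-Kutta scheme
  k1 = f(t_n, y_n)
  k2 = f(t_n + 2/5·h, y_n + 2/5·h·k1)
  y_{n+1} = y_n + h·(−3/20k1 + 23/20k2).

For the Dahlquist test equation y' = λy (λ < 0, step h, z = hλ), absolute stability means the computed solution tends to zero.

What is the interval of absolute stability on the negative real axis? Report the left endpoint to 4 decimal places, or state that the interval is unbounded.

(-2.1739, 0).

Set f=λy, z=hλ:
  k1=λy_n ⇒ h·k1=z·y_n;  k2=λ(1+2/5z)y_n ⇒ h·k2=z(1+2/5z)y_n
  y_{n+1}/y_n = 1 − 3/20z + 23/20z(1+2/5z) = 1 + z + 23/50z²
  Hence R(z) = 1 + z + 23/50z².

Boundary: |R(x)|=1, x<0.
x=-1.61: |R|=0.5824
R=1: x+23/50x²=0 ⇒ x=−50/23=-2.1739; min R=1−1/(4·23/50)=0.4565>−1
Confirm numerically:
  x=-1.970: |R|=0.81521 <1
  x=-1.494: |R|=0.53274 <1
  x=-1.269: |R|=0.47177 <1
  x=-2.553: |R|=1.44519 >1
  x=-2.281: |R|=1.11236 >1
Stable set (-2.1739, 0).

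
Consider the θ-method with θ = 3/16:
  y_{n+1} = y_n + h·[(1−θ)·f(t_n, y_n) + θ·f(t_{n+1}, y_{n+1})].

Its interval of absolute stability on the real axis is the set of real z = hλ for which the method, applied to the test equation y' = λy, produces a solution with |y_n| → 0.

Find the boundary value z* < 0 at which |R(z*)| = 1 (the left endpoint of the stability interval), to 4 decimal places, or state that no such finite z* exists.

With y'=λy (z=hλ):
  y_{n+1} = y_n + z·[13/16·y_n + 3/16·y_{n+1}] ⇒ (1 − 3/16z)y_{n+1} = (1 + 13/16z)y_n
  R(z) = (1 + 13/16z)/(1 − 3/16z).

Find x<0 with |R(x)|<1.
x=-1.74: |R|=0.3120
R=−1: 1+13/16x = −1+3/16x ⇒ -5/8x=2 ⇒ x=2/(-5/8)=-3.2000
Confirm numerically:
  x=-2.423: |R|=0.66608 <1
  x=-2.072: |R|=0.49226 <1
  x=-1.408: |R|=0.11392 <1
  x=-1.380: |R|=0.09633 <1
  x=-3.786: |R|=1.21420 >1
  x=-3.717: |R|=1.19042 >1
Interval (-3.2000, 0).

z* = -3.2000.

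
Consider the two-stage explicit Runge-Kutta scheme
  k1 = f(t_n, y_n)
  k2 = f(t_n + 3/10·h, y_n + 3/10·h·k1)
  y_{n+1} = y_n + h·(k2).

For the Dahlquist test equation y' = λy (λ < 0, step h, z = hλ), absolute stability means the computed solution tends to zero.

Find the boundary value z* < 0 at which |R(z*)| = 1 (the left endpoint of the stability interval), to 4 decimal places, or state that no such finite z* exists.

z* = -3.3333.

With y'=λy (z=hλ):
  k1=λy_n ⇒ h·k1=z·y_n;  k2=λ(1+3/10z)y_n ⇒ h·k2=z(1+3/10z)y_n
  y_{n+1}/y_n = 1 + z(1+3/10z) = 1 + z + 3/10z²
  Hence R(z) = 1 + z + 3/10z².

Find x<0 with |R(x)|<1.
x=-1.44: |R|=0.1821
R=1: x+3/10x²=0 ⇒ x=−10/3=-3.3333; min R=1−1/(4·3/10)=0.1667>−1
Confirm numerically:
  x=-3.293: |R|=0.96015 <1
  x=-2.987: |R|=0.68965 <1
  x=-1.980: |R|=0.19612 <1
  x=-3.900: |R|=1.66300 >1
  x=-3.590: |R|=1.27643 >1
So |R|<1 on (-3.3333, 0).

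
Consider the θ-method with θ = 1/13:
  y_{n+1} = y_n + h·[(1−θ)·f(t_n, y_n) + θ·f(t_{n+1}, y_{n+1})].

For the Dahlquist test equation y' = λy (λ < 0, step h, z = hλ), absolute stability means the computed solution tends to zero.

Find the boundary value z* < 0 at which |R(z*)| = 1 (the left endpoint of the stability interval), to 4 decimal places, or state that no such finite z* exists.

left endpoint -2.3636.

On y'=λy, z=hλ:
  y_{n+1} = y_n + z·[12/13·y_n + 1/13·y_{n+1}] ⇒ (1 − 1/13z)y_{n+1} = (1 + 12/13z)y_n
  R(z) = (1 + 12/13z)/(1 − 1/13z).

Need |R(x)|<1, x<0.
x=-0.36: |R|=0.6497
R=−1: 1+12/13x = −1+1/13x ⇒ -11/13x=2 ⇒ x=2/(-11/13)=-2.3636
Confirm numerically:
  x=-2.065: |R|=0.78194 <1
  x=-1.598: |R|=0.42307 <1
  x=-1.343: |R|=0.21725 <1
  x=-2.898: |R|=1.36973 >1
  x=-2.729: |R|=1.25552 >1
  x=-2.527: |R|=1.11573 >1
Interval (-2.3636, 0).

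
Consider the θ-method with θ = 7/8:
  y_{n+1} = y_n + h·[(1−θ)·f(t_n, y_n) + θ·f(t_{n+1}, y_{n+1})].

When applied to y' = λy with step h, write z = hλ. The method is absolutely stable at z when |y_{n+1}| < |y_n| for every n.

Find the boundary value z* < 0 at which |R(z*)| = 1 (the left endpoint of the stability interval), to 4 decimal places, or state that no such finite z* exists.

On y'=λy, z=hλ:
  y_{n+1} = y_n + z·[1/8·y_n + 7/8·y_{n+1}] ⇒ (1 − 7/8z)y_{n+1} = (1 + 1/8z)y_n
  ⇒ R(z) = (1 + 1/8z)/(1 − 7/8z).

Solve |R(x)|<1 on ℝ⁻.
x=-0.33: |R|=0.7439
x=-2: |R|=0.2727
x=-10: |R|=0.0256
x=-100: |R|=0.1299
θ=7/8≥1/2 ⇒ |1+1/8x|<|1−7/8x| ∀x<0 ⇒ stable on all of ℝ⁻.

unbounded; (−∞, 0).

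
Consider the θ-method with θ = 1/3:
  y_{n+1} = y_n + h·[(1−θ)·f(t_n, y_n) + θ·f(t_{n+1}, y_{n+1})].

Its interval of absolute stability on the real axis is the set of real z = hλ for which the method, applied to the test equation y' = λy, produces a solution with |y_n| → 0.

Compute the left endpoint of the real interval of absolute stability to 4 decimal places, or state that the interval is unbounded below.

Test eqn y'=λy, z=hλ:
  y_{n+1} = y_n + z·[2/3·y_n + 1/3·y_{n+1}] ⇒ (1 − 1/3z)y_{n+1} = (1 + 2/3z)y_n
  R(z) = (1 + 2/3z)/(1 − 1/3z).

Need |R(x)|<1, x<0.
x=-1.79: |R|=0.1211
R=−1: 1+2/3x = −1+1/3x ⇒ -1/3x=2 ⇒ x=2/(-1/3)=-6.0000
Confirm numerically:
  x=-4.930: |R|=0.86507 <1
  x=-4.483: |R|=0.79727 <1
  x=-2.733: |R|=0.43014 <1
  x=-2.462: |R|=0.35225 <1
  x=-6.556: |R|=1.05818 >1
  x=-6.172: |R|=1.01875 >1
Stable set (-6.0000, 0).

left endpoint -6.0000.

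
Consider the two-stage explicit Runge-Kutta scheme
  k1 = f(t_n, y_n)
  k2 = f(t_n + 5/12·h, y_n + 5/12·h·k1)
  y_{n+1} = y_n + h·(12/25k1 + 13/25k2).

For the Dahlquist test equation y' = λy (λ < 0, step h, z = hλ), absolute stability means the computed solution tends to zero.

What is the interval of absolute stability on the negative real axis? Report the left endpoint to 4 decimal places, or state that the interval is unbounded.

Test eqn y'=λy, z=hλ:
  k1=λy_n ⇒ h·k1=z·y_n;  k2=λ(1+5/12z)y_n ⇒ h·k2=z(1+5/12z)y_n
  y_{n+1}/y_n = 1 + 12/25z + 13/25z(1+5/12z) = 1 + z + 13/60z²
  ⇒ R(z) = 1 + z + 13/60z².

Solve |R(x)|<1 on ℝ⁻.
x=-0.35: |R|=0.6765
R=1: x+13/60x²=0 ⇒ x=−60/13=-4.6154; min R=1−1/(4·13/60)=-0.1538>−1
Confirm numerically:
  x=-4.456: |R|=0.84612 <1
  x=-4.388: |R|=0.78382 <1
  x=-3.679: |R|=0.25359 <1
  x=-3.295: |R|=0.05736 <1
  x=-5.176: |R|=1.62871 >1
  x=-5.000: |R|=1.41667 >1
  x=-4.914: |R|=1.31794 >1
Stable set (-4.6154, 0).

z∈(-4.6154,0).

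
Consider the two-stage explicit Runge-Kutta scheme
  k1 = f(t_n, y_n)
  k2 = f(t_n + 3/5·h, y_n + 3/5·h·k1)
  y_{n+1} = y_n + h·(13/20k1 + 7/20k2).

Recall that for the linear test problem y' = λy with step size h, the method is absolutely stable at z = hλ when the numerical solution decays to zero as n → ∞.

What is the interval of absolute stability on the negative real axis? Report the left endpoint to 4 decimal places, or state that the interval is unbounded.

With y'=λy (z=hλ):
  k1=λy_n ⇒ h·k1=z·y_n;  k2=λ(1+3/5z)y_n ⇒ h·k2=z(1+3/5z)y_n
  y_{n+1}/y_n = 1 + 13/20z + 7/20z(1+3/5z) = 1 + z + 21/100z²
  so R(z) = 1 + z + 21/100z².

Need |R(x)|<1, x<0.
x=-0.65: |R|=0.4387
R=1: x+21/100x²=0 ⇒ x=−100/21=-4.7619; min R=1−1/(4·21/100)=-0.1905>−1
Confirm numerically:
  x=-4.095: |R|=0.42650 <1
  x=-3.998: |R|=0.35864 <1
  x=-3.920: |R|=0.30694 <1
  x=-4.985: |R|=1.23355 >1
  x=-4.907: |R|=1.14952 >1
Interval (-4.7619, 0).

z∈(-4.7619,0).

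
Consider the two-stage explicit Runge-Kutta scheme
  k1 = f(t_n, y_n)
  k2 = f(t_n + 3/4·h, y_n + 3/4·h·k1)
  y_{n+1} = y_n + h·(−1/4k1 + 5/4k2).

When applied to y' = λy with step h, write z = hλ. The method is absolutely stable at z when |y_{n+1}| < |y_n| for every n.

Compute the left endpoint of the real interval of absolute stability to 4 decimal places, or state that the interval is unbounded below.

Test eqn y'=λy, z=hλ:
  k1=λy_n ⇒ h·k1=z·y_n;  k2=λ(1+3/4z)y_n ⇒ h·k2=z(1+3/4z)y_n
  y_{n+1}/y_n = 1 − 1/4z + 5/4z(1+3/4z) = 1 + z + 15/16z²
  R(z) = 1 + z + 15/16z².

Solve |R(x)|<1 on ℝ⁻.
x=-1.53: |R|=1.6646
R=1: x+15/16x²=0 ⇒ x=−16/15=-1.0667; min R=1−1/(4·15/16)=0.7333>−1
Confirm numerically:
  x=-0.782: |R|=0.79130 <1
  x=-0.769: |R|=0.78540 <1
  x=-0.432: |R|=0.74296 <1
  x=-1.632: |R|=1.86496 >1
  x=-1.348: |R|=1.35554 >1
So |R|<1 on (-1.0667, 0).

left endpoint -1.0667.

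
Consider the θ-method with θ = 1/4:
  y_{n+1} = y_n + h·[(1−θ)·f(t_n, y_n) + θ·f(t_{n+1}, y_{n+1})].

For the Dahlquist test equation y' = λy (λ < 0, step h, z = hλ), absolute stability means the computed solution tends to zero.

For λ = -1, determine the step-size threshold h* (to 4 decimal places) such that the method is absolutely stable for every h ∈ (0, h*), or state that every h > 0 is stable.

With y'=λy (z=hλ):
  y_{n+1} = y_n + z·[3/4·y_n + 1/4·y_{n+1}] ⇒ (1 − 1/4z)y_{n+1} = (1 + 3/4z)y_n
  ⇒ R(z) = (1 + 3/4z)/(1 − 1/4z).

Find x<0 with |R(x)|<1.
x=-0.4: |R|=0.6364
R=−1: 1+3/4x = −1+1/4x ⇒ -1/2x=2 ⇒ x=2/(-1/2)=-4.0000
Confirm numerically:
  x=-2.802: |R|=0.64775 <1
  x=-2.666: |R|=0.59976 <1
  x=-2.360: |R|=0.48428 <1
  x=-1.810: |R|=0.24613 <1
  x=-4.333: |R|=1.07992 >1
  x=-4.188: |R|=1.04592 >1
  x=-4.123: |R|=1.03028 >1
Stable set (-4.0000, 0).

(-4.0000,0); λ=-1 ⇒ h* = (4)/1 = 4.0000.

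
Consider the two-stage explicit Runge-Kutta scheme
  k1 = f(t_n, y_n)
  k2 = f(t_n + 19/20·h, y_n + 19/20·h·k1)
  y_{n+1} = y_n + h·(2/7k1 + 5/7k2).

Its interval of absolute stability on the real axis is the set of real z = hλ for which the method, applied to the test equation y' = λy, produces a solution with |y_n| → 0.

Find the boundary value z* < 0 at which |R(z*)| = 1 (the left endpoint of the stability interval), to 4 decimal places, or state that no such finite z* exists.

With y'=λy (z=hλ):
  k1=λy_n ⇒ h·k1=z·y_n;  k2=λ(1+19/20z)y_n ⇒ h·k2=z(1+19/20z)y_n
  y_{n+1}/y_n = 1 + 2/7z + 5/7z(1+19/20z) = 1 + z + 19/28z²
  Hence R(z) = 1 + z + 19/28z².

Solve |R(x)|<1 on ℝ⁻.
x=-0.74: |R|=0.6316
R=1: x+19/28x²=0 ⇒ x=−28/19=-1.4737; min R=1−1/(4·19/28)=0.6316>−1
Confirm numerically:
  x=-1.061: |R|=0.70288 <1
  x=-1.053: |R|=0.69941 <1
  x=-1.046: |R|=0.69644 <1
  x=-1.948: |R|=1.62698 >1
  x=-1.843: |R|=1.46187 >1
  x=-1.745: |R|=1.32127 >1
Stable set (-1.4737, 0).

left endpoint -1.4737.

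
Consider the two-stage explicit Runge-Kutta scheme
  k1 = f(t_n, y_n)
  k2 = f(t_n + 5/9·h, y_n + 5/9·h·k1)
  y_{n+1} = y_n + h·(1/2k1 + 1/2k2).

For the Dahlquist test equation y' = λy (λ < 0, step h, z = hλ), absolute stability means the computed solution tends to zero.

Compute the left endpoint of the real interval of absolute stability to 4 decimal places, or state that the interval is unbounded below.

left endpoint -3.6000.

With y'=λy (z=hλ):
  k1=λy_n ⇒ h·k1=z·y_n;  k2=λ(1+5/9z)y_n ⇒ h·k2=z(1+5/9z)y_n
  y_{n+1}/y_n = 1 + 1/2z + 1/2z(1+5/9z) = 1 + z + 5/18z²
  so R(z) = 1 + z + 5/18z².

Solve |R(x)|<1 on ℝ⁻.
x=-0.46: |R|=0.5988
R=1: x+5/18x²=0 ⇒ x=−18/5=-3.6000; min R=1−1/(4·5/18)=0.1000>−1
Confirm numerically:
  x=-3.456: |R|=0.86176 <1
  x=-2.864: |R|=0.41447 <1
  x=-2.397: |R|=0.19900 <1
  x=-1.786: |R|=0.10005 <1
  x=-4.035: |R|=1.48756 >1
  x=-3.944: |R|=1.37687 >1
Interval (-3.6000, 0).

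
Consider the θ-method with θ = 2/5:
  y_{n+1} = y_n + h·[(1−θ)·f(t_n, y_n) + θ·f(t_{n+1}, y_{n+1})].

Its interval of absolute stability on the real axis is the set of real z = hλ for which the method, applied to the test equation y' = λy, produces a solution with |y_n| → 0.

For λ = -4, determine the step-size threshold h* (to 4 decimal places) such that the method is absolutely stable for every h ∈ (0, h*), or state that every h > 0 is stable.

(-10.0000,0); λ=-4 ⇒ h* = (10)/4 = 2.5000.

Test eqn y'=λy, z=hλ:
  y_{n+1} = y_n + z·[3/5·y_n + 2/5·y_{n+1}] ⇒ (1 − 2/5z)y_{n+1} = (1 + 3/5z)y_n
  so R(z) = (1 + 3/5z)/(1 − 2/5z).

Need |R(x)|<1, x<0.
x=-1.33: |R|=0.1319
R=−1: 1+3/5x = −1+2/5x ⇒ -1/5x=2 ⇒ x=2/(-1/5)=-10.0000
Confirm numerically:
  x=-7.308: |R|=0.86277 <1
  x=-5.403: |R|=0.70916 <1
  x=-5.264: |R|=0.69500 <1
  x=-4.181: |R|=0.56451 <1
  x=-10.322: |R|=1.01256 >1
  x=-10.244: |R|=1.00957 >1
  x=-10.056: |R|=1.00223 >1
Stable set (-10.0000, 0).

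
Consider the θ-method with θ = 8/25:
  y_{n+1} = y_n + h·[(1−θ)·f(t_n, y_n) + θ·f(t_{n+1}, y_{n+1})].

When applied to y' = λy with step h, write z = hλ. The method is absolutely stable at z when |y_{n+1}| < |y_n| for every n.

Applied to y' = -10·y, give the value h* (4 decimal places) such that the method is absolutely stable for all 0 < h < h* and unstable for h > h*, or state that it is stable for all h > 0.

(-5.5556,0); λ=-10 ⇒ h* = (50/9)/10 = 0.5556.

On y'=λy, z=hλ:
  y_{n+1} = y_n + z·[17/25·y_n + 8/25·y_{n+1}] ⇒ (1 − 8/25z)y_{n+1} = (1 + 17/25z)y_n
  R(z) = (1 + 17/25z)/(1 − 8/25z).

Need |R(x)|<1, x<0.
x=-0.63: |R|=0.4757
R=−1: 1+17/25x = −1+8/25x ⇒ -9/25x=2 ⇒ x=2/(-9/25)=-5.5556
Confirm numerically:
  x=-5.003: |R|=0.92352 <1
  x=-4.688: |R|=0.87508 <1
  x=-3.707: |R|=0.69561 <1
  x=-2.691: |R|=0.44590 <1
  x=-6.116: |R|=1.06823 >1
  x=-6.044: |R|=1.05993 >1
So |R|<1 on (-5.5556, 0).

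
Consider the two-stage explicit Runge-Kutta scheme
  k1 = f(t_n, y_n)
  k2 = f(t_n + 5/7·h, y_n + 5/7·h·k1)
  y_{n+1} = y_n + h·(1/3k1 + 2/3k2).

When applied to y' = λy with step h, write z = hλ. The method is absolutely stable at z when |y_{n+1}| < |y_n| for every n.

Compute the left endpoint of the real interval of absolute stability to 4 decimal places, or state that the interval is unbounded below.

left endpoint -2.1000.

On y'=λy, z=hλ:
  k1=λy_n ⇒ h·k1=z·y_n;  k2=λ(1+5/7z)y_n ⇒ h·k2=z(1+5/7z)y_n
  y_{n+1}/y_n = 1 + 1/3z + 2/3z(1+5/7z) = 1 + z + 10/21z²
  R(z) = 1 + z + 10/21z².

Solve |R(x)|<1 on ℝ⁻.
x=-1.32: |R|=0.5097
R=1: x+10/21x²=0 ⇒ x=−21/10=-2.1000; min R=1−1/(4·10/21)=0.4750>−1
Confirm numerically:
  x=-1.792: |R|=0.73717 <1
  x=-1.751: |R|=0.70900 <1
  x=-1.080: |R|=0.47543 <1
  x=-2.439: |R|=1.39372 >1
  x=-2.233: |R|=1.14142 >1
So |R|<1 on (-2.1000, 0).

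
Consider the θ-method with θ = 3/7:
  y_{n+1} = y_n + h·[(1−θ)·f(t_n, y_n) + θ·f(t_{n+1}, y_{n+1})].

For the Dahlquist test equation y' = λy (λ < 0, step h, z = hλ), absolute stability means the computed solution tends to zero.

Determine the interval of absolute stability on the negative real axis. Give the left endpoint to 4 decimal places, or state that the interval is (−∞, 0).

Test eqn y'=λy, z=hλ:
  y_{n+1} = y_n + z·[4/7·y_n + 3/7·y_{n+1}] ⇒ (1 − 3/7z)y_{n+1} = (1 + 4/7z)y_n
  R(z) = (1 + 4/7z)/(1 − 3/7z).

Need |R(x)|<1, x<0.
x=-0.83: |R|=0.3878
R=−1: 1+4/7x = −1+3/7x ⇒ -1/7x=2 ⇒ x=2/(-1/7)=-14.0000
Confirm numerically:
  x=-12.309: |R|=0.96150 <1
  x=-10.395: |R|=0.90559 <1
  x=-7.363: |R|=0.77184 <1
  x=-14.570: |R|=1.01124 >1
  x=-14.242: |R|=1.00487 >1
Stable set (-14.0000, 0).

z∈(-14.0000,0).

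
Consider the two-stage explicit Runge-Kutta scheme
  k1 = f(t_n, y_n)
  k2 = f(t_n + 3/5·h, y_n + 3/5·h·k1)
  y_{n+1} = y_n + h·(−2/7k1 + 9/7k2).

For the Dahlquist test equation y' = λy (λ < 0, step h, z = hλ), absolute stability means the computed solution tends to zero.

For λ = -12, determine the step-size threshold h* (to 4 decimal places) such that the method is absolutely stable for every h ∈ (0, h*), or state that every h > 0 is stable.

(-1.2963,0); λ=-12 ⇒ h* = (35/27)/12 = 0.1080.

On y'=λy, z=hλ:
  k1=λy_n ⇒ h·k1=z·y_n;  k2=λ(1+3/5z)y_n ⇒ h·k2=z(1+3/5z)y_n
  y_{n+1}/y_n = 1 − 2/7z + 9/7z(1+3/5z) = 1 + z + 27/35z²
  R(z) = 1 + z + 27/35z².

Boundary: |R(x)|=1, x<0.
x=-0.86: |R|=0.7105
R=1: x+27/35x²=0 ⇒ x=−35/27=-1.2963; min R=1−1/(4·27/35)=0.6759>−1
Confirm numerically:
  x=-1.258: |R|=0.96284 <1
  x=-1.236: |R|=0.94251 <1
  x=-1.190: |R|=0.90242 <1
  x=-1.186: |R|=0.89909 <1
  x=-1.693: |R|=1.51811 >1
  x=-1.371: |R|=1.07901 >1
So |R|<1 on (-1.2963, 0).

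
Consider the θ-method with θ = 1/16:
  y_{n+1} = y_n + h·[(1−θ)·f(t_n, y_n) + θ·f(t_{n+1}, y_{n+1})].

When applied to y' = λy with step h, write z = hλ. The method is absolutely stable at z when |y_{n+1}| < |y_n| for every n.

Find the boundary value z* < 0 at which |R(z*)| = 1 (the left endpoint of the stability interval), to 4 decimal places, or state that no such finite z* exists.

Set f=λy, z=hλ:
  y_{n+1} = y_n + z·[15/16·y_n + 1/16·y_{n+1}] ⇒ (1 − 1/16z)y_{n+1} = (1 + 15/16z)y_n
  Hence R(z) = (1 + 15/16z)/(1 − 1/16z).

Boundary: |R(x)|=1, x<0.
x=-0.79: |R|=0.2472
R=−1: 1+15/16x = −1+1/16x ⇒ -7/8x=2 ⇒ x=2/(-7/8)=-2.2857
Confirm numerically:
  x=-2.129: |R|=0.87898 <1
  x=-1.564: |R|=0.42473 <1
  x=-1.273: |R|=0.17918 <1
  x=-1.253: |R|=0.16200 <1
  x=-2.811: |R|=1.39094 >1
  x=-2.658: |R|=1.27934 >1
  x=-2.536: |R|=1.18904 >1
Stable set (-2.2857, 0).

z* = -2.2857.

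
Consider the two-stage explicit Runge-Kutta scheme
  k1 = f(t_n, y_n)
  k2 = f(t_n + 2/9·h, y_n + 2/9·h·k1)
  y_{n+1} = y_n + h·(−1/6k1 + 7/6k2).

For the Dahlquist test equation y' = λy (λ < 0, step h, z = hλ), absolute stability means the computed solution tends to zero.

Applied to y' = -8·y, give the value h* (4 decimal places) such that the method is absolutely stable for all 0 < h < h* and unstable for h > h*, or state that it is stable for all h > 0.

(-3.8571,0); λ=-8 ⇒ h* = (27/7)/8 = 0.4821.

With y'=λy (z=hλ):
  k1=λy_n ⇒ h·k1=z·y_n;  k2=λ(1+2/9z)y_n ⇒ h·k2=z(1+2/9z)y_n
  y_{n+1}/y_n = 1 − 1/6z + 7/6z(1+2/9z) = 1 + z + 7/27z²
  R(z) = 1 + z + 7/27z².

Find x<0 with |R(x)|<1.
x=-1.08: |R|=0.2224
R=1: x+7/27x²=0 ⇒ x=−27/7=-3.8571; min R=1−1/(4·7/27)=0.0357>−1
Confirm numerically:
  x=-3.553: |R|=0.71984 <1
  x=-2.170: |R|=0.05083 <1
  x=-2.067: |R|=0.04068 <1
  x=-1.831: |R|=0.03818 <1
  x=-4.387: |R|=1.60264 >1
  x=-4.211: |R|=1.38632 >1
So |R|<1 on (-3.8571, 0).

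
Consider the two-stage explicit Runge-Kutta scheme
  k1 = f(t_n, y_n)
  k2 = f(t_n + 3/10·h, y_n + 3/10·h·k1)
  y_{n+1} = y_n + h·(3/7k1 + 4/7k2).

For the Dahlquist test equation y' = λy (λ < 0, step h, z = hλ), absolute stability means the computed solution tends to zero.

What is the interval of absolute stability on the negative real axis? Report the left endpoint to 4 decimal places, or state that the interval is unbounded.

On y'=λy, z=hλ:
  k1=λy_n ⇒ h·k1=z·y_n;  k2=λ(1+3/10z)y_n ⇒ h·k2=z(1+3/10z)y_n
  y_{n+1}/y_n = 1 + 3/7z + 4/7z(1+3/10z) = 1 + z + 6/35z²
  ⇒ R(z) = 1 + z + 6/35z².

Need |R(x)|<1, x<0.
x=-1.79: |R|=0.2407
R=1: x+6/35x²=0 ⇒ x=−35/6=-5.8333; min R=1−1/(4·6/35)=-0.4583>−1
Confirm numerically:
  x=-4.873: |R|=0.19776 <1
  x=-4.457: |R|=0.05160 <1
  x=-3.857: |R|=0.30675 <1
  x=-3.509: |R|=0.39819 <1
  x=-6.387: |R|=1.60622 >1
  x=-6.301: |R|=1.50516 >1
Stable set (-5.8333, 0).

z∈(-5.8333,0).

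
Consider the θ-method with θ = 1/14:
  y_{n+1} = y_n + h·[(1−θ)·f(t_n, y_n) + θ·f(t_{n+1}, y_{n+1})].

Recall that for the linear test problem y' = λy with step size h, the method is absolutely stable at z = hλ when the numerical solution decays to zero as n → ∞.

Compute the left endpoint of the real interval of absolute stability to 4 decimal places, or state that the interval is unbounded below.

left endpoint -2.3333.

On y'=λy, z=hλ:
  y_{n+1} = y_n + z·[13/14·y_n + 1/14·y_{n+1}] ⇒ (1 − 1/14z)y_{n+1} = (1 + 13/14z)y_n
  Hence R(z) = (1 + 13/14z)/(1 − 1/14z).

Find x<0 with |R(x)|<1.
x=-1.54: |R|=0.3874
R=−1: 1+13/14x = −1+1/14x ⇒ -6/7x=2 ⇒ x=2/(-6/7)=-2.3333
Confirm numerically:
  x=-1.890: |R|=0.66520 <1
  x=-1.767: |R|=0.56897 <1
  x=-1.466: |R|=0.32704 <1
  x=-1.413: |R|=0.28346 <1
  x=-2.733: |R|=1.28662 >1
  x=-2.445: |R|=1.08148 >1
  x=-2.357: |R|=1.01736 >1
So |R|<1 on (-2.3333, 0).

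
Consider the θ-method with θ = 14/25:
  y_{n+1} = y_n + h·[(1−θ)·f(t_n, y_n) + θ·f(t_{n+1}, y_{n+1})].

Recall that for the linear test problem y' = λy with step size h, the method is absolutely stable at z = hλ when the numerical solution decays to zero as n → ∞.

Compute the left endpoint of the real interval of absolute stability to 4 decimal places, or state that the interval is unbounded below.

Set f=λy, z=hλ:
  y_{n+1} = y_n + z·[11/25·y_n + 14/25·y_{n+1}] ⇒ (1 − 14/25z)y_{n+1} = (1 + 11/25z)y_n
  Hence R(z) = (1 + 11/25z)/(1 − 14/25z).

Find x<0 with |R(x)|<1.
x=-1.12: |R|=0.3117
x=-2: |R|=0.0566
x=-10: |R|=0.5152
x=-100: |R|=0.7544
θ=14/25≥1/2 ⇒ |1+11/25x|<|1−14/25x| ∀x<0 ⇒ unbounded interval.

unbounded; (−∞, 0).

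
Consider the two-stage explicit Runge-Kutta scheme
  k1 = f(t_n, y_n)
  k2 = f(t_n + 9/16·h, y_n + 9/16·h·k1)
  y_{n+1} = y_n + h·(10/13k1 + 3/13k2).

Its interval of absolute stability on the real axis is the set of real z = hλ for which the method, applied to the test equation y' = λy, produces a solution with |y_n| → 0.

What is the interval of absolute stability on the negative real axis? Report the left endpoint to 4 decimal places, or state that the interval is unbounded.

(-7.7037, 0).

With y'=λy (z=hλ):
  k1=λy_n ⇒ h·k1=z·y_n;  k2=λ(1+9/16z)y_n ⇒ h·k2=z(1+9/16z)y_n
  y_{n+1}/y_n = 1 + 10/13z + 3/13z(1+9/16z) = 1 + z + 27/208z²
  ⇒ R(z) = 1 + z + 27/208z².

Find x<0 with |R(x)|<1.
x=-1.19: |R|=0.0062
R=1: x+27/208x²=0 ⇒ x=−208/27=-7.7037; min R=1−1/(4·27/208)=-0.9259>−1
Confirm numerically:
  x=-5.845: |R|=0.41025 <1
  x=-5.136: |R|=0.71187 <1
  x=-4.383: |R|=0.88930 <1
  x=-8.147: |R|=1.46881 >1
  x=-8.073: |R|=1.38700 >1
Interval (-7.7037, 0).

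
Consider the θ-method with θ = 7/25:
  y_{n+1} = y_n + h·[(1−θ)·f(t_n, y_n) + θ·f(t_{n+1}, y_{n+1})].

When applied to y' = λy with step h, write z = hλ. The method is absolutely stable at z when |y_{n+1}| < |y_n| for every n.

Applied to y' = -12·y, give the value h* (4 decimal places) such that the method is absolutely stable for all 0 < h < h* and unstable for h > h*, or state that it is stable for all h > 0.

(-4.5455,0); λ=-12 ⇒ h* = (50/11)/12 = 0.3788.

Set f=λy, z=hλ:
  y_{n+1} = y_n + z·[18/25·y_n + 7/25·y_{n+1}] ⇒ (1 − 7/25z)y_{n+1} = (1 + 18/25z)y_n
  so R(z) = (1 + 18/25z)/(1 − 7/25z).

Boundary: |R(x)|=1, x<0.
x=-0.86: |R|=0.3069
R=−1: 1+18/25x = −1+7/25x ⇒ -11/25x=2 ⇒ x=2/(-11/25)=-4.5455
Confirm numerically:
  x=-3.386: |R|=0.73812 <1
  x=-3.126: |R|=0.66695 <1
  x=-2.662: |R|=0.52519 <1
  x=-2.317: |R|=0.40530 <1
  x=-5.037: |R|=1.08973 >1
  x=-4.901: |R|=1.06594 >1
  x=-4.871: |R|=1.06060 >1
Interval (-4.5455, 0).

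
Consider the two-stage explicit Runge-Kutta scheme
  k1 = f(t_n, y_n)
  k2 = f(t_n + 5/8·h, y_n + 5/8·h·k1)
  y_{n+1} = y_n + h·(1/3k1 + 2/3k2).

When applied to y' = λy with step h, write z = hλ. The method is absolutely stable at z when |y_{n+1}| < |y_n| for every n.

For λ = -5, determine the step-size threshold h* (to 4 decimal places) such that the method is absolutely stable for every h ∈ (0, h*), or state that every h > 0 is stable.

(-2.4000,0); λ=-5 ⇒ h* = (12/5)/5 = 0.4800.

Test eqn y'=λy, z=hλ:
  k1=λy_n ⇒ h·k1=z·y_n;  k2=λ(1+5/8z)y_n ⇒ h·k2=z(1+5/8z)y_n
  y_{n+1}/y_n = 1 + 1/3z + 2/3z(1+5/8z) = 1 + z + 5/12z²
  Hence R(z) = 1 + z + 5/12z².

Boundary: |R(x)|=1, x<0.
x=-1.74: |R|=0.5215
R=1: x+5/12x²=0 ⇒ x=−12/5=-2.4000; min R=1−1/(4·5/12)=0.4000>−1
Confirm numerically:
  x=-2.252: |R|=0.86113 <1
  x=-1.663: |R|=0.48932 <1
  x=-1.248: |R|=0.40096 <1
  x=-1.036: |R|=0.41121 <1
  x=-2.644: |R|=1.26881 >1
  x=-2.631: |R|=1.25323 >1
Interval (-2.4000, 0).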